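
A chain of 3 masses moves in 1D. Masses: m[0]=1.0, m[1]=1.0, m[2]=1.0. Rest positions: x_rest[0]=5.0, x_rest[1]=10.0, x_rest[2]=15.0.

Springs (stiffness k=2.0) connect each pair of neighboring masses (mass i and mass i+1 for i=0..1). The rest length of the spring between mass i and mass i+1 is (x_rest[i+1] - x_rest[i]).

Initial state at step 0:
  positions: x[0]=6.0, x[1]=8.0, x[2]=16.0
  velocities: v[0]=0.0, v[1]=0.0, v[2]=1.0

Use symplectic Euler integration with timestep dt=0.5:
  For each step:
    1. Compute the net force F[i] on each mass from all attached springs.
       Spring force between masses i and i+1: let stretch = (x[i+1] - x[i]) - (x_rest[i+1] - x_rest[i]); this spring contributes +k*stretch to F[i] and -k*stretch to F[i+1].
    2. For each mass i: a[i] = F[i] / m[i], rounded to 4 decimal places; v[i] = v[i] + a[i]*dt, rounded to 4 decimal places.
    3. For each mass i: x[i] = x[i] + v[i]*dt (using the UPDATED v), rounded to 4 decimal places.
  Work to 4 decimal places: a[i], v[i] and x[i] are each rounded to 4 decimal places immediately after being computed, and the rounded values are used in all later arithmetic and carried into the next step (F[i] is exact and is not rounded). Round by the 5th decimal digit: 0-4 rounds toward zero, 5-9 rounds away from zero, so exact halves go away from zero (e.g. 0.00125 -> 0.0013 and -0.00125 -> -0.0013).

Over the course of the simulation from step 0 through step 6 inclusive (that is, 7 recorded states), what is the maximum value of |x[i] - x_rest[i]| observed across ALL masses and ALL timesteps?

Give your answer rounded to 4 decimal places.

Step 0: x=[6.0000 8.0000 16.0000] v=[0.0000 0.0000 1.0000]
Step 1: x=[4.5000 11.0000 15.0000] v=[-3.0000 6.0000 -2.0000]
Step 2: x=[3.7500 12.7500 14.5000] v=[-1.5000 3.5000 -1.0000]
Step 3: x=[5.0000 10.8750 15.6250] v=[2.5000 -3.7500 2.2500]
Step 4: x=[6.6875 8.4375 16.8750] v=[3.3750 -4.8750 2.5000]
Step 5: x=[6.7500 9.3438 16.4063] v=[0.1250 1.8125 -0.9375]
Step 6: x=[5.6094 12.4844 14.9063] v=[-2.2812 6.2812 -3.0000]
Max displacement = 2.7500

Answer: 2.7500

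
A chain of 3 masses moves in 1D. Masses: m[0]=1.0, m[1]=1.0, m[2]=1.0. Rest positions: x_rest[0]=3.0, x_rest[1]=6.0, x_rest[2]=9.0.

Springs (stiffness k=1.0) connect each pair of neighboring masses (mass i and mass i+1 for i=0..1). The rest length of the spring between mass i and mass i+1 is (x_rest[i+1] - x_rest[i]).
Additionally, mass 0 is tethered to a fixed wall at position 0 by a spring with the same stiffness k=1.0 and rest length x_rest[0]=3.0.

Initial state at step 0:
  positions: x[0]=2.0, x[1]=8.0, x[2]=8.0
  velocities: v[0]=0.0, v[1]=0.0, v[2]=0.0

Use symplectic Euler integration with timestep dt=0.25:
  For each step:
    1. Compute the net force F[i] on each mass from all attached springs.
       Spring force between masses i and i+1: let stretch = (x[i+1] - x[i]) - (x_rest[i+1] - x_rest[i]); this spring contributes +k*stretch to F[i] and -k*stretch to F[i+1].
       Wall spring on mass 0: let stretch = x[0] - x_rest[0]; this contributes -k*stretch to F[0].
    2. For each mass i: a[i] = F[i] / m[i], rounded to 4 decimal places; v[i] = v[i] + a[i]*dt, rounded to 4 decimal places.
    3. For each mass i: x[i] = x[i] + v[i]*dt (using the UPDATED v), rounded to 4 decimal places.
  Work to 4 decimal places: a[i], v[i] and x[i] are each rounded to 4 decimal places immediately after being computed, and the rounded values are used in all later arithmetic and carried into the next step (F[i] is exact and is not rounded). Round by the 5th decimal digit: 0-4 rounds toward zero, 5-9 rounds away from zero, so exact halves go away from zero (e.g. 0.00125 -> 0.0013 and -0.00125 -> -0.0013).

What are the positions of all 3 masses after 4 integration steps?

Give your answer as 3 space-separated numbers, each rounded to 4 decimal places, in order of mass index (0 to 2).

Step 0: x=[2.0000 8.0000 8.0000] v=[0.0000 0.0000 0.0000]
Step 1: x=[2.2500 7.6250 8.1875] v=[1.0000 -1.5000 0.7500]
Step 2: x=[2.6953 6.9492 8.5274] v=[1.7813 -2.7031 1.3594]
Step 3: x=[3.2381 6.1062 8.9561] v=[2.1710 -3.3720 1.7149]
Step 4: x=[3.7577 5.2621 9.3942] v=[2.0785 -3.3766 1.7524]

Answer: 3.7577 5.2621 9.3942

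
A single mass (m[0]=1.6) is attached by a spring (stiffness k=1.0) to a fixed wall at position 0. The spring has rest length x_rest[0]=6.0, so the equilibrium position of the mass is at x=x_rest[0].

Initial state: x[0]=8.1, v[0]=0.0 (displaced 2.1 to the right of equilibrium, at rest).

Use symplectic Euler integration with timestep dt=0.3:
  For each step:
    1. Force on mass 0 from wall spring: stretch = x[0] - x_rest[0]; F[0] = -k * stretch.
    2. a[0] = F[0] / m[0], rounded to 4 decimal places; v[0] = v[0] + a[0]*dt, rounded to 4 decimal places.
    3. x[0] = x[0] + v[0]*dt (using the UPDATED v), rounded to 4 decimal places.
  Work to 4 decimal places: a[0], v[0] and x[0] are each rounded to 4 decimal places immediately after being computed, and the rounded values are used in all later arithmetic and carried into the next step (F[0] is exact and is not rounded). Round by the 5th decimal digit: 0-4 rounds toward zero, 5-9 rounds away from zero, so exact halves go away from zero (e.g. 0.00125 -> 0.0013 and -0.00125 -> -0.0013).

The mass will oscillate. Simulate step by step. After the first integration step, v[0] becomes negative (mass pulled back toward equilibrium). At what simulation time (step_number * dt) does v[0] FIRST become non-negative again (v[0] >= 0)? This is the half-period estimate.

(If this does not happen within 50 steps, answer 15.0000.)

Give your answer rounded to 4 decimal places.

Step 0: x=[8.1000] v=[0.0000]
Step 1: x=[7.9819] v=[-0.3938]
Step 2: x=[7.7523] v=[-0.7654]
Step 3: x=[7.4241] v=[-1.0940]
Step 4: x=[7.0158] v=[-1.3610]
Step 5: x=[6.5504] v=[-1.5515]
Step 6: x=[6.0540] v=[-1.6547]
Step 7: x=[5.5546] v=[-1.6648]
Step 8: x=[5.0802] v=[-1.5813]
Step 9: x=[4.6576] v=[-1.4088]
Step 10: x=[4.3105] v=[-1.1571]
Step 11: x=[4.0584] v=[-0.8403]
Step 12: x=[3.9155] v=[-0.4763]
Step 13: x=[3.8899] v=[-0.0855]
Step 14: x=[3.9829] v=[0.3101]
First v>=0 after going negative at step 14, time=4.2000

Answer: 4.2000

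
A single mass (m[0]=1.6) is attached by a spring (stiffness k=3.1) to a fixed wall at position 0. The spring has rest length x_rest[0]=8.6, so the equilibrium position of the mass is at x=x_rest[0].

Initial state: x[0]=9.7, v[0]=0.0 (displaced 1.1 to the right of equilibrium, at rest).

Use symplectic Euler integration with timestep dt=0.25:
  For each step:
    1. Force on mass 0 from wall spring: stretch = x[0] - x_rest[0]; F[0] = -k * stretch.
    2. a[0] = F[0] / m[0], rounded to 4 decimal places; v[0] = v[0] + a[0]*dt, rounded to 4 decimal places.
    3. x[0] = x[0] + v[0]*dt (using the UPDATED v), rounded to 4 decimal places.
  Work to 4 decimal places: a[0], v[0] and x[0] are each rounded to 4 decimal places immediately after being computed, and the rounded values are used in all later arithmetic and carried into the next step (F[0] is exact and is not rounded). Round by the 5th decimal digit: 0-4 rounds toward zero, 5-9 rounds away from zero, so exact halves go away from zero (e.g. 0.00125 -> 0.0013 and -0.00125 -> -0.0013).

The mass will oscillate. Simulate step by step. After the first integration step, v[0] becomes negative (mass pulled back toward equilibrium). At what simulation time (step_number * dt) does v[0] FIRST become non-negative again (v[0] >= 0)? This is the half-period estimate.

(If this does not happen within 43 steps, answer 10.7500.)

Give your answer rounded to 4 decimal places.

Answer: 2.2500

Derivation:
Step 0: x=[9.7000] v=[0.0000]
Step 1: x=[9.5668] v=[-0.5328]
Step 2: x=[9.3165] v=[-1.0011]
Step 3: x=[8.9795] v=[-1.3482]
Step 4: x=[8.5965] v=[-1.5320]
Step 5: x=[8.2139] v=[-1.5303]
Step 6: x=[7.8781] v=[-1.3433]
Step 7: x=[7.6297] v=[-0.9936]
Step 8: x=[7.4988] v=[-0.5236]
Step 9: x=[7.5013] v=[0.0098]
First v>=0 after going negative at step 9, time=2.2500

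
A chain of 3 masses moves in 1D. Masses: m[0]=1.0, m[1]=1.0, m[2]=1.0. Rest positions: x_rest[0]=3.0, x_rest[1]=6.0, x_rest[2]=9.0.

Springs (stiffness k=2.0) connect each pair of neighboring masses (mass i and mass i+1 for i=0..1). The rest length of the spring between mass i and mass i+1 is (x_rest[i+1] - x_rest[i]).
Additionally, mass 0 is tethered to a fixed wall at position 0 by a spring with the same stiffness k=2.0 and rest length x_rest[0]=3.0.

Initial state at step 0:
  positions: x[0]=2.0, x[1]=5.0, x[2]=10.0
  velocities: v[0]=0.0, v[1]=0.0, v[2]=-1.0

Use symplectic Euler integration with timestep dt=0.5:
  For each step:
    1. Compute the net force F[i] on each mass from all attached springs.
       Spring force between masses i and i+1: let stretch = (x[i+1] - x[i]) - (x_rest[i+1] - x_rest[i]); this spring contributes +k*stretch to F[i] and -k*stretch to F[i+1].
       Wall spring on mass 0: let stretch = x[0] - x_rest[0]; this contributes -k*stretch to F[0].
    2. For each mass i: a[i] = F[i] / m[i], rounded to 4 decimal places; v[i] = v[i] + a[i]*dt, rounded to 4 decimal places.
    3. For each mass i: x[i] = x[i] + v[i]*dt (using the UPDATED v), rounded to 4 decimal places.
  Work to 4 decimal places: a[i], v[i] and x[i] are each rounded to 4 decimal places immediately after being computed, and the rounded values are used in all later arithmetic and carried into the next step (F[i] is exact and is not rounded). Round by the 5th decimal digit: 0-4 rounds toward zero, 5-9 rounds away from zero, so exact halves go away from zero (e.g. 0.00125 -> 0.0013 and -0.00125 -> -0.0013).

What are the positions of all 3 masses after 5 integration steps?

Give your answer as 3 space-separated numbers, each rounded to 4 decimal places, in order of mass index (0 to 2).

Answer: 1.9688 4.9688 8.7188

Derivation:
Step 0: x=[2.0000 5.0000 10.0000] v=[0.0000 0.0000 -1.0000]
Step 1: x=[2.5000 6.0000 8.5000] v=[1.0000 2.0000 -3.0000]
Step 2: x=[3.5000 6.5000 7.2500] v=[2.0000 1.0000 -2.5000]
Step 3: x=[4.2500 5.8750 7.1250] v=[1.5000 -1.2500 -0.2500]
Step 4: x=[3.6875 5.0625 7.8750] v=[-1.1250 -1.6250 1.5000]
Step 5: x=[1.9688 4.9688 8.7188] v=[-3.4375 -0.1875 1.6875]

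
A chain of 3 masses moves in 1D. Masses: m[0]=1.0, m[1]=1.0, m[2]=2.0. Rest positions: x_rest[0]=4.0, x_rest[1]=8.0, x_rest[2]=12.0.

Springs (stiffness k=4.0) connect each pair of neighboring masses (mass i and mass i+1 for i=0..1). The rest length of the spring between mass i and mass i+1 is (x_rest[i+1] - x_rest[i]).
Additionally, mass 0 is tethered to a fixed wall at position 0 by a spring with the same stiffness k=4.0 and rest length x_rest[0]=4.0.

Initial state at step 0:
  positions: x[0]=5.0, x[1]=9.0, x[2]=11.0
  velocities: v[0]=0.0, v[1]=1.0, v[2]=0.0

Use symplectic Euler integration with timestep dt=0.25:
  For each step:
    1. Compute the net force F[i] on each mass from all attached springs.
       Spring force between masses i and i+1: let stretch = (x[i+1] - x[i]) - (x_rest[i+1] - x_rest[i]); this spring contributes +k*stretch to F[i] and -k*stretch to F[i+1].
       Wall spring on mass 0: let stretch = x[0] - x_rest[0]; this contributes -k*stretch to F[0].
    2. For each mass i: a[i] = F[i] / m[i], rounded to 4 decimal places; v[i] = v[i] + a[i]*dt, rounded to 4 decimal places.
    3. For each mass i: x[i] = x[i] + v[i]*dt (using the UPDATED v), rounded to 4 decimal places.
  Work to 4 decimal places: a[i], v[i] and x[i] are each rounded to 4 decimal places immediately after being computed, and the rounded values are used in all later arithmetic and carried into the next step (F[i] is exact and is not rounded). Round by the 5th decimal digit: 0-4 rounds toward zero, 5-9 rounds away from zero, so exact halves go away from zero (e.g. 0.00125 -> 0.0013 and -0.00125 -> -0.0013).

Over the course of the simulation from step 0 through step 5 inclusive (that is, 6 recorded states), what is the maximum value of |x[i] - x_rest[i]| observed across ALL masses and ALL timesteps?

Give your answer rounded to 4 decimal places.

Answer: 1.2387

Derivation:
Step 0: x=[5.0000 9.0000 11.0000] v=[0.0000 1.0000 0.0000]
Step 1: x=[4.7500 8.7500 11.2500] v=[-1.0000 -1.0000 1.0000]
Step 2: x=[4.3125 8.1250 11.6875] v=[-1.7500 -2.5000 1.7500]
Step 3: x=[3.7500 7.4375 12.1797] v=[-2.2500 -2.7500 1.9688]
Step 4: x=[3.1719 7.0137 12.5791] v=[-2.3125 -1.6953 1.5977]
Step 5: x=[2.7613 7.0208 12.7829] v=[-1.6426 0.0283 0.8150]
Max displacement = 1.2387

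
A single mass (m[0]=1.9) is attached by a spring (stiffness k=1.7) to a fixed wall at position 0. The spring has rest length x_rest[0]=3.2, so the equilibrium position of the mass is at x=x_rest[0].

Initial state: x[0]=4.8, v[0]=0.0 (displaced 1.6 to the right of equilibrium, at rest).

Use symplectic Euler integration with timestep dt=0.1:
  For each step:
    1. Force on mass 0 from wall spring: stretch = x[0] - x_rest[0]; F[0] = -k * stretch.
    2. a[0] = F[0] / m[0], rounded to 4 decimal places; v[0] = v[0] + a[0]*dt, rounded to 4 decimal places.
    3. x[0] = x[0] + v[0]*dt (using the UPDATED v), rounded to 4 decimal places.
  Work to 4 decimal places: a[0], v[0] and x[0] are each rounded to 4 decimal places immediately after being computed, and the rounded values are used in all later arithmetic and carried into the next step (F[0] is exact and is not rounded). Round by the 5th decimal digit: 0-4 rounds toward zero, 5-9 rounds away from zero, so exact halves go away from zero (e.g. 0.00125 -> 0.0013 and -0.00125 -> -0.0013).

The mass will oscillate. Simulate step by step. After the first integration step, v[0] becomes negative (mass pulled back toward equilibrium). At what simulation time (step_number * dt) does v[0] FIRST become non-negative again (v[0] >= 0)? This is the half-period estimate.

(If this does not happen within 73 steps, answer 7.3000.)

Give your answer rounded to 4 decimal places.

Answer: 3.4000

Derivation:
Step 0: x=[4.8000] v=[0.0000]
Step 1: x=[4.7857] v=[-0.1432]
Step 2: x=[4.7572] v=[-0.2851]
Step 3: x=[4.7148] v=[-0.4244]
Step 4: x=[4.6588] v=[-0.5599]
Step 5: x=[4.5898] v=[-0.6904]
Step 6: x=[4.5083] v=[-0.8148]
Step 7: x=[4.4151] v=[-0.9319]
Step 8: x=[4.3110] v=[-1.0406]
Step 9: x=[4.1970] v=[-1.1400]
Step 10: x=[4.0741] v=[-1.2292]
Step 11: x=[3.9434] v=[-1.3074]
Step 12: x=[3.8060] v=[-1.3739]
Step 13: x=[3.6632] v=[-1.4281]
Step 14: x=[3.5163] v=[-1.4695]
Step 15: x=[3.3665] v=[-1.4978]
Step 16: x=[3.2152] v=[-1.5127]
Step 17: x=[3.0638] v=[-1.5141]
Step 18: x=[2.9136] v=[-1.5019]
Step 19: x=[2.7660] v=[-1.4763]
Step 20: x=[2.6223] v=[-1.4375]
Step 21: x=[2.4837] v=[-1.3858]
Step 22: x=[2.3515] v=[-1.3217]
Step 23: x=[2.2269] v=[-1.2458]
Step 24: x=[2.1110] v=[-1.1587]
Step 25: x=[2.0049] v=[-1.0613]
Step 26: x=[1.9095] v=[-0.9544]
Step 27: x=[1.8256] v=[-0.8389]
Step 28: x=[1.7540] v=[-0.7159]
Step 29: x=[1.6954] v=[-0.5865]
Step 30: x=[1.6502] v=[-0.4519]
Step 31: x=[1.6189] v=[-0.3132]
Step 32: x=[1.6017] v=[-0.1717]
Step 33: x=[1.5988] v=[-0.0287]
Step 34: x=[1.6103] v=[0.1146]
First v>=0 after going negative at step 34, time=3.4000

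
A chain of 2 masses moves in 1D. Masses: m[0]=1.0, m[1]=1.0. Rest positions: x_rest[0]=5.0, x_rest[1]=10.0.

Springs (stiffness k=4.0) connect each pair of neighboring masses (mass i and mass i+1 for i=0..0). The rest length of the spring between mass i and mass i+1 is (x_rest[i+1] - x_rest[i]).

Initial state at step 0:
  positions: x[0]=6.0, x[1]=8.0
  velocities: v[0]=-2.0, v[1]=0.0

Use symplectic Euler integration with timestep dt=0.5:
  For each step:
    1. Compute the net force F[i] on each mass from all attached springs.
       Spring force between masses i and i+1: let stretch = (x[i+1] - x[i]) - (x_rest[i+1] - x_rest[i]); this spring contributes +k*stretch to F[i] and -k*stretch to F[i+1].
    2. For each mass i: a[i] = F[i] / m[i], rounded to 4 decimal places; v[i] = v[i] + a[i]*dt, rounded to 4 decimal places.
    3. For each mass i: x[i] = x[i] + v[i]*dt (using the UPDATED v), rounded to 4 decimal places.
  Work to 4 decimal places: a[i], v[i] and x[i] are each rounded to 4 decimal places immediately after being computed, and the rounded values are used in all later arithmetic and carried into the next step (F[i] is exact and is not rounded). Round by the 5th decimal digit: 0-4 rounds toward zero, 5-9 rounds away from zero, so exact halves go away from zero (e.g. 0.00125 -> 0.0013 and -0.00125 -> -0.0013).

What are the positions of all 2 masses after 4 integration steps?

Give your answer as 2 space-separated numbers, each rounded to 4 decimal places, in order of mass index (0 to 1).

Step 0: x=[6.0000 8.0000] v=[-2.0000 0.0000]
Step 1: x=[2.0000 11.0000] v=[-8.0000 6.0000]
Step 2: x=[2.0000 10.0000] v=[0.0000 -2.0000]
Step 3: x=[5.0000 6.0000] v=[6.0000 -8.0000]
Step 4: x=[4.0000 6.0000] v=[-2.0000 0.0000]

Answer: 4.0000 6.0000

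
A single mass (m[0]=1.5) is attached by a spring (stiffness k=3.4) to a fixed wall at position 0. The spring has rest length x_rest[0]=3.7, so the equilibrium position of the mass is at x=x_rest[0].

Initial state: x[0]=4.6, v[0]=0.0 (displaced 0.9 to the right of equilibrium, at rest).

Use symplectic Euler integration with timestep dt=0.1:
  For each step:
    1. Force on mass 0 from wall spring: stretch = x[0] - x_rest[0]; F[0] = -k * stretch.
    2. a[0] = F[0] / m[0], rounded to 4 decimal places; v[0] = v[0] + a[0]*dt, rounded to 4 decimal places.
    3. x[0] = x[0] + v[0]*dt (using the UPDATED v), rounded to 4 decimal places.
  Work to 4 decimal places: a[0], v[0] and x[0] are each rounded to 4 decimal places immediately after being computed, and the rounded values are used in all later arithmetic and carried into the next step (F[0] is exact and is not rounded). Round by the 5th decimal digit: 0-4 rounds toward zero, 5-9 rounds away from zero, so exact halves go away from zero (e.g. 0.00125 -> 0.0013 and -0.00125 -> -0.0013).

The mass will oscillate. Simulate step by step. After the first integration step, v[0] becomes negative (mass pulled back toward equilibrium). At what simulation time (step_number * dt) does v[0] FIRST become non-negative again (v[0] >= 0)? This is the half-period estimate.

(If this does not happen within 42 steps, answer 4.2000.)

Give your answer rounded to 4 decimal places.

Answer: 2.1000

Derivation:
Step 0: x=[4.6000] v=[0.0000]
Step 1: x=[4.5796] v=[-0.2040]
Step 2: x=[4.5393] v=[-0.4034]
Step 3: x=[4.4799] v=[-0.5936]
Step 4: x=[4.4029] v=[-0.7704]
Step 5: x=[4.3099] v=[-0.9297]
Step 6: x=[4.2031] v=[-1.0679]
Step 7: x=[4.0849] v=[-1.1819]
Step 8: x=[3.9580] v=[-1.2691]
Step 9: x=[3.8252] v=[-1.3276]
Step 10: x=[3.6896] v=[-1.3560]
Step 11: x=[3.5542] v=[-1.3536]
Step 12: x=[3.4221] v=[-1.3206]
Step 13: x=[3.2963] v=[-1.2576]
Step 14: x=[3.1797] v=[-1.1661]
Step 15: x=[3.0749] v=[-1.0482]
Step 16: x=[2.9843] v=[-0.9065]
Step 17: x=[2.9099] v=[-0.7443]
Step 18: x=[2.8534] v=[-0.5652]
Step 19: x=[2.8161] v=[-0.3733]
Step 20: x=[2.7988] v=[-0.1730]
Step 21: x=[2.8019] v=[0.0313]
First v>=0 after going negative at step 21, time=2.1000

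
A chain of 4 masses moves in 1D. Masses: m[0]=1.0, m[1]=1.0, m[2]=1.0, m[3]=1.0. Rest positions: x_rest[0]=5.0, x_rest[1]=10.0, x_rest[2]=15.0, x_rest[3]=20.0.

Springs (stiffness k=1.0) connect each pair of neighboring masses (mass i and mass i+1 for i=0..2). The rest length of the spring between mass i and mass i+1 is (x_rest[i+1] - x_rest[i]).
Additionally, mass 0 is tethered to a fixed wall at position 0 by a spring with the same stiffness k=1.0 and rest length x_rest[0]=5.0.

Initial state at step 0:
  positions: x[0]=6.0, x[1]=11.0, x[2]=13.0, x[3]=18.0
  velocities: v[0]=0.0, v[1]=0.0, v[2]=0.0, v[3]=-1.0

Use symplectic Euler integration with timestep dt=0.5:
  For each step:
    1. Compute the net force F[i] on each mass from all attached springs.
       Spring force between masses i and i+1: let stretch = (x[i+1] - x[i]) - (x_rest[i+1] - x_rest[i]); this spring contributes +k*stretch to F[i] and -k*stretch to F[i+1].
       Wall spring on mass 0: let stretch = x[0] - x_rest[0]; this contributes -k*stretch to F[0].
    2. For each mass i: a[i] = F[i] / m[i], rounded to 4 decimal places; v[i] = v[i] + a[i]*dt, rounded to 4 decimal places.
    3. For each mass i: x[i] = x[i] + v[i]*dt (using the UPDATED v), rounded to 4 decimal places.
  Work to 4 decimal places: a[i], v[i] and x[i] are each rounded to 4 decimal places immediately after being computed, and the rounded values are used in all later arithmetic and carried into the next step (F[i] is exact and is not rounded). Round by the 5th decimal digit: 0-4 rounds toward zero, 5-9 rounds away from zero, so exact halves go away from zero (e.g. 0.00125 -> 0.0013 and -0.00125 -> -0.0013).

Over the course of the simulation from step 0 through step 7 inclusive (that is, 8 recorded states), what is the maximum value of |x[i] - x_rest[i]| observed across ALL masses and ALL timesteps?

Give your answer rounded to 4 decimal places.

Answer: 2.6875

Derivation:
Step 0: x=[6.0000 11.0000 13.0000 18.0000] v=[0.0000 0.0000 0.0000 -1.0000]
Step 1: x=[5.7500 10.2500 13.7500 17.5000] v=[-0.5000 -1.5000 1.5000 -1.0000]
Step 2: x=[5.1875 9.2500 14.5625 17.3125] v=[-1.1250 -2.0000 1.6250 -0.3750]
Step 3: x=[4.3438 8.5625 14.7344 17.6875] v=[-1.6875 -1.3750 0.3438 0.7500]
Step 4: x=[3.4688 8.3633 14.1016 18.5743] v=[-1.7501 -0.3984 -1.2656 1.7735]
Step 5: x=[2.9502 8.3751 13.1524 19.5929] v=[-1.0373 0.0235 -1.8984 2.0372]
Step 6: x=[3.0503 8.2250 12.6190 20.2514] v=[0.2001 -0.3003 -1.0668 1.3170]
Step 7: x=[3.6815 7.8797 12.8952 20.2518] v=[1.2623 -0.6907 0.5524 0.0008]
Max displacement = 2.6875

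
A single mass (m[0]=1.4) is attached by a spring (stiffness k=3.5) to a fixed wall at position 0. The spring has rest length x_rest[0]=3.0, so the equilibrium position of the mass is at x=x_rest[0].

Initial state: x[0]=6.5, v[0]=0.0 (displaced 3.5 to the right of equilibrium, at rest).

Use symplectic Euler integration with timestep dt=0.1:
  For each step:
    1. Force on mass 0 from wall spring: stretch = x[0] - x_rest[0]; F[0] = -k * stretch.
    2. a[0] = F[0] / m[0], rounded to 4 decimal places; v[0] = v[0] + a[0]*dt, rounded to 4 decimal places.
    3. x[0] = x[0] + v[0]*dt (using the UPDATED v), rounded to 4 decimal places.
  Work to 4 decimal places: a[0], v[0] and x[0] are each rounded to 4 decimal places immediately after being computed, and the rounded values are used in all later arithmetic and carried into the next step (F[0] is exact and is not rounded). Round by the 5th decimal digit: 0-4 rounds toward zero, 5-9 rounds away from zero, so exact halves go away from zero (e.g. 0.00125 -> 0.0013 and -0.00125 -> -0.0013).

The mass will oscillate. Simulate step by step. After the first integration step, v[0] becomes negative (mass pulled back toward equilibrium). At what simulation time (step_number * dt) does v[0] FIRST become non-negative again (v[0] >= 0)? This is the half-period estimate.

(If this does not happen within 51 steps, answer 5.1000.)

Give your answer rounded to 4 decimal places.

Answer: 2.0000

Derivation:
Step 0: x=[6.5000] v=[0.0000]
Step 1: x=[6.4125] v=[-0.8750]
Step 2: x=[6.2397] v=[-1.7281]
Step 3: x=[5.9859] v=[-2.5380]
Step 4: x=[5.6575] v=[-3.2845]
Step 5: x=[5.2626] v=[-3.9489]
Step 6: x=[4.8111] v=[-4.5146]
Step 7: x=[4.3144] v=[-4.9674]
Step 8: x=[3.7848] v=[-5.2960]
Step 9: x=[3.2356] v=[-5.4922]
Step 10: x=[2.6805] v=[-5.5511]
Step 11: x=[2.1334] v=[-5.4712]
Step 12: x=[1.6079] v=[-5.2546]
Step 13: x=[1.1172] v=[-4.9066]
Step 14: x=[0.6736] v=[-4.4359]
Step 15: x=[0.2882] v=[-3.8543]
Step 16: x=[-0.0294] v=[-3.1764]
Step 17: x=[-0.2713] v=[-2.4191]
Step 18: x=[-0.4314] v=[-1.6013]
Step 19: x=[-0.5058] v=[-0.7435]
Step 20: x=[-0.4925] v=[0.1330]
First v>=0 after going negative at step 20, time=2.0000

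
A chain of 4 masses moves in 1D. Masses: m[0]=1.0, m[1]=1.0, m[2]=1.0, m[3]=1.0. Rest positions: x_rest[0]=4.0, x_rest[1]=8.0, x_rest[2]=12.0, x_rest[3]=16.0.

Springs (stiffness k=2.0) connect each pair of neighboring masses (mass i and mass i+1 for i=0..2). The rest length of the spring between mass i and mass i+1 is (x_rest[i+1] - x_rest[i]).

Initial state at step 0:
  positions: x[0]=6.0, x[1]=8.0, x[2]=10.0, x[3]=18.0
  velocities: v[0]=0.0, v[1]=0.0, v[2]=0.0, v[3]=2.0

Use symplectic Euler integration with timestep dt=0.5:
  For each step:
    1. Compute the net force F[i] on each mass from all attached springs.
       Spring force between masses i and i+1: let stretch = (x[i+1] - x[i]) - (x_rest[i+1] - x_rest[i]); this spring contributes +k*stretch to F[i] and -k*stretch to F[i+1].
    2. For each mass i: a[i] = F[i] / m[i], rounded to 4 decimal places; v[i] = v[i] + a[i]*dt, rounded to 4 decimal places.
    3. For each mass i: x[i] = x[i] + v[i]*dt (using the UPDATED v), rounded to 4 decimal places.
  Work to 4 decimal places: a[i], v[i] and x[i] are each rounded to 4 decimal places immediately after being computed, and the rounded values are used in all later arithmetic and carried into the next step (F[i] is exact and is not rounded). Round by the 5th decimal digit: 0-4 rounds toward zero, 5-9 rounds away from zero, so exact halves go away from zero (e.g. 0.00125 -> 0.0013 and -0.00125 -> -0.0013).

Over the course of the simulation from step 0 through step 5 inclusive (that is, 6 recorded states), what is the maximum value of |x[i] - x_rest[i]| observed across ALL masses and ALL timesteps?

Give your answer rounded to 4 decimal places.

Step 0: x=[6.0000 8.0000 10.0000 18.0000] v=[0.0000 0.0000 0.0000 2.0000]
Step 1: x=[5.0000 8.0000 13.0000 17.0000] v=[-2.0000 0.0000 6.0000 -2.0000]
Step 2: x=[3.5000 9.0000 15.5000 16.0000] v=[-3.0000 2.0000 5.0000 -2.0000]
Step 3: x=[2.7500 10.5000 15.0000 16.7500] v=[-1.5000 3.0000 -1.0000 1.5000]
Step 4: x=[3.8750 10.3750 13.1250 18.6250] v=[2.2500 -0.2500 -3.7500 3.7500]
Step 5: x=[6.2500 8.3750 12.6250 19.7500] v=[4.7500 -4.0000 -1.0000 2.2500]
Max displacement = 3.7500

Answer: 3.7500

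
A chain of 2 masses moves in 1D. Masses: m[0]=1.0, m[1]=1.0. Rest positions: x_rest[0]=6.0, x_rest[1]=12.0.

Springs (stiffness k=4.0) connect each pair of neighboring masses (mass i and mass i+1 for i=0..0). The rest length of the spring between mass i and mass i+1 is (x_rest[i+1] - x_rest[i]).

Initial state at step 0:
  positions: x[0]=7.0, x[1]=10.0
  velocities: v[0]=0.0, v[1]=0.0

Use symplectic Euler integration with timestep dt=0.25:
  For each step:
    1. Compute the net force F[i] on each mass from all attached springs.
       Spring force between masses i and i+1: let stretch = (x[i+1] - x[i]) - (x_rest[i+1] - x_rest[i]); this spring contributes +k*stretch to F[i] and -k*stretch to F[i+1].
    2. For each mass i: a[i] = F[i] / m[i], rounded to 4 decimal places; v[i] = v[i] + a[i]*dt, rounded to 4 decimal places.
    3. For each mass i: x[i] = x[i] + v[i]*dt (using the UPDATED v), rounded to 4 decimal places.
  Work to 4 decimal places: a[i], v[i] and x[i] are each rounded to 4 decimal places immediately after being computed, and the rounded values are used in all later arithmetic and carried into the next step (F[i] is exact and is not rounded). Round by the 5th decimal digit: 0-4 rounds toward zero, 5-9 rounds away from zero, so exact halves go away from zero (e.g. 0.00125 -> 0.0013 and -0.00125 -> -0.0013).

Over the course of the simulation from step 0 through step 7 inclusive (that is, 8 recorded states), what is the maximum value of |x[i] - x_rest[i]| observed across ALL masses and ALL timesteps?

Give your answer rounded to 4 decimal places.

Step 0: x=[7.0000 10.0000] v=[0.0000 0.0000]
Step 1: x=[6.2500 10.7500] v=[-3.0000 3.0000]
Step 2: x=[5.1250 11.8750] v=[-4.5000 4.5000]
Step 3: x=[4.1875 12.8125] v=[-3.7500 3.7500]
Step 4: x=[3.9063 13.0938] v=[-1.1250 1.1250]
Step 5: x=[4.4219 12.5782] v=[2.0625 -2.0625]
Step 6: x=[5.4766 11.5235] v=[4.2188 -4.2188]
Step 7: x=[6.5430 10.4571] v=[4.2657 -4.2657]
Max displacement = 2.0937

Answer: 2.0937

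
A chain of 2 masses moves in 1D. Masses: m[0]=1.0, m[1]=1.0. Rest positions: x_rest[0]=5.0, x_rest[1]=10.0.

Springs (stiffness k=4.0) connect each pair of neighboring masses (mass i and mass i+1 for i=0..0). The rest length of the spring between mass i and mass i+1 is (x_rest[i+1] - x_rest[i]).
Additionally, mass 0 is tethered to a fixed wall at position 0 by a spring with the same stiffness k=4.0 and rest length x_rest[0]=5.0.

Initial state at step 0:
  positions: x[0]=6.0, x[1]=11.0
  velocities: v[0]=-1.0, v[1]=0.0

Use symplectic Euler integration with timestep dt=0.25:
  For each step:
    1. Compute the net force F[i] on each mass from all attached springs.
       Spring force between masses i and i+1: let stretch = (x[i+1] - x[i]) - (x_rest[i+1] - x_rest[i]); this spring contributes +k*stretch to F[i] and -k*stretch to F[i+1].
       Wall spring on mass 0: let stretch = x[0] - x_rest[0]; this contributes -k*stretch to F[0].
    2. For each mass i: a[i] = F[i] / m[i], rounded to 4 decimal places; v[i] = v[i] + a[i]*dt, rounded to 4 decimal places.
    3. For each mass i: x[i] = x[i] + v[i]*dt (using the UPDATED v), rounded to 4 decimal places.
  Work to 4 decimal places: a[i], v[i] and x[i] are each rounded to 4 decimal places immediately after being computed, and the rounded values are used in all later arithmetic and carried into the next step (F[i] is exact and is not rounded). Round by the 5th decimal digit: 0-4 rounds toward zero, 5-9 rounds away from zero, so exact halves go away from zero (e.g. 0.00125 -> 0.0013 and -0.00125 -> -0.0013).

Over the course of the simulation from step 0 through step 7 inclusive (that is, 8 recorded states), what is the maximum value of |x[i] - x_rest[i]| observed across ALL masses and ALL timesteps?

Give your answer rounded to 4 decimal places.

Step 0: x=[6.0000 11.0000] v=[-1.0000 0.0000]
Step 1: x=[5.5000 11.0000] v=[-2.0000 0.0000]
Step 2: x=[5.0000 10.8750] v=[-2.0000 -0.5000]
Step 3: x=[4.7188 10.5313] v=[-1.1250 -1.3750]
Step 4: x=[4.7110 9.9844] v=[-0.0313 -2.1875]
Step 5: x=[4.8438 9.3692] v=[0.5311 -2.4609]
Step 6: x=[4.8970 8.8726] v=[0.2127 -1.9863]
Step 7: x=[4.7198 8.6321] v=[-0.7087 -0.9619]
Max displacement = 1.3679

Answer: 1.3679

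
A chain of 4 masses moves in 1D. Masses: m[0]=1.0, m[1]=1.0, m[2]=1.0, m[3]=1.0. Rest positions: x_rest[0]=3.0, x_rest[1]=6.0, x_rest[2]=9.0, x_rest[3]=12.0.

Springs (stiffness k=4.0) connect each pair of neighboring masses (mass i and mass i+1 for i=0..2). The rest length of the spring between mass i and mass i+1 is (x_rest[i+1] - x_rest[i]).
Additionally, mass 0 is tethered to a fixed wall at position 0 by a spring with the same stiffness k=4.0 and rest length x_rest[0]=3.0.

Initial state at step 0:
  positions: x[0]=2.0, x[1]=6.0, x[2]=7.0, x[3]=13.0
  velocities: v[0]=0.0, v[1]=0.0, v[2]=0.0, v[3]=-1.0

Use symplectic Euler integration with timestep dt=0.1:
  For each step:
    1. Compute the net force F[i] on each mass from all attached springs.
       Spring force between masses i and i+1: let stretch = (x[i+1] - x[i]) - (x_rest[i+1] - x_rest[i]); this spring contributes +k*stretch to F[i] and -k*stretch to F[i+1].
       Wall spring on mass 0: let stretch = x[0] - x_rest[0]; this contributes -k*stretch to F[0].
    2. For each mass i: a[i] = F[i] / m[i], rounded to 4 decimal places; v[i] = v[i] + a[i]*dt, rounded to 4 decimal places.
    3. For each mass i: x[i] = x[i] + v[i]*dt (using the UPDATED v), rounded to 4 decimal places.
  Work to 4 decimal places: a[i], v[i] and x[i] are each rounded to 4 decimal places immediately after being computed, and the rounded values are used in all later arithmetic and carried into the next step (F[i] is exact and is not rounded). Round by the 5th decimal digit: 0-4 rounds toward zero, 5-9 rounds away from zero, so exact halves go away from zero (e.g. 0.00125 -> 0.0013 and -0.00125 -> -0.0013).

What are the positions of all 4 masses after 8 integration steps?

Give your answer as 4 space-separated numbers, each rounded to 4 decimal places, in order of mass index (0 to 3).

Step 0: x=[2.0000 6.0000 7.0000 13.0000] v=[0.0000 0.0000 0.0000 -1.0000]
Step 1: x=[2.0800 5.8800 7.2000 12.7800] v=[0.8000 -1.2000 2.0000 -2.2000]
Step 2: x=[2.2288 5.6608 7.5704 12.4568] v=[1.4880 -2.1920 3.7040 -3.2320]
Step 3: x=[2.4257 5.3807 8.0599 12.0581] v=[1.9693 -2.8010 4.8947 -3.9866]
Step 4: x=[2.6438 5.0896 8.6021 11.6195] v=[2.1810 -2.9113 5.4223 -4.3859]
Step 5: x=[2.8540 4.8411 9.1245 11.1802] v=[2.1018 -2.4846 5.2243 -4.3929]
Step 6: x=[3.0295 4.6845 9.5578 10.7787] v=[1.7550 -1.5661 4.3332 -4.0152]
Step 7: x=[3.1500 4.6566 9.8450 10.4483] v=[1.2052 -0.2788 2.8722 -3.3036]
Step 8: x=[3.2048 4.7760 9.9488 10.2138] v=[0.5478 1.1939 1.0382 -2.3449]

Answer: 3.2048 4.7760 9.9488 10.2138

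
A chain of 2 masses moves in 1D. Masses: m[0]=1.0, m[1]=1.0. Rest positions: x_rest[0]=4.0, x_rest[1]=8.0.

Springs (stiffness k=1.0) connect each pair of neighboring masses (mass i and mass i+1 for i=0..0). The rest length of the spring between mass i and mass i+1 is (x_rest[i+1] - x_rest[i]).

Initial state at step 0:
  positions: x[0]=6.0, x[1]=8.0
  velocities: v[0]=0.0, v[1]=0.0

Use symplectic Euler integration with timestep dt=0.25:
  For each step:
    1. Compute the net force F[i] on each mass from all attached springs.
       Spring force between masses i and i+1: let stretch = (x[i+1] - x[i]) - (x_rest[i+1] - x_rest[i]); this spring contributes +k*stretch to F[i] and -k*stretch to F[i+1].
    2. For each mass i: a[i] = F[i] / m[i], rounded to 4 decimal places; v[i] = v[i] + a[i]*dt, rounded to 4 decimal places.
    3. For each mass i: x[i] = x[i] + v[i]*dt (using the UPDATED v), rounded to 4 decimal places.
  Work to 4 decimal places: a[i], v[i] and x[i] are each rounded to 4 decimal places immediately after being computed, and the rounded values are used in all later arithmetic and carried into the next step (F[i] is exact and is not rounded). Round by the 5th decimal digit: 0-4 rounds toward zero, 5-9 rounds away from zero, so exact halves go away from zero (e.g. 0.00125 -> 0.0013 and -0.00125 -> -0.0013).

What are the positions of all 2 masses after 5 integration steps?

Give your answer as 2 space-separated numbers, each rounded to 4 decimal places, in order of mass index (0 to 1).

Step 0: x=[6.0000 8.0000] v=[0.0000 0.0000]
Step 1: x=[5.8750 8.1250] v=[-0.5000 0.5000]
Step 2: x=[5.6406 8.3594] v=[-0.9375 0.9375]
Step 3: x=[5.3262 8.6739] v=[-1.2578 1.2578]
Step 4: x=[4.9710 9.0291] v=[-1.4209 1.4209]
Step 5: x=[4.6194 9.3807] v=[-1.4064 1.4064]

Answer: 4.6194 9.3807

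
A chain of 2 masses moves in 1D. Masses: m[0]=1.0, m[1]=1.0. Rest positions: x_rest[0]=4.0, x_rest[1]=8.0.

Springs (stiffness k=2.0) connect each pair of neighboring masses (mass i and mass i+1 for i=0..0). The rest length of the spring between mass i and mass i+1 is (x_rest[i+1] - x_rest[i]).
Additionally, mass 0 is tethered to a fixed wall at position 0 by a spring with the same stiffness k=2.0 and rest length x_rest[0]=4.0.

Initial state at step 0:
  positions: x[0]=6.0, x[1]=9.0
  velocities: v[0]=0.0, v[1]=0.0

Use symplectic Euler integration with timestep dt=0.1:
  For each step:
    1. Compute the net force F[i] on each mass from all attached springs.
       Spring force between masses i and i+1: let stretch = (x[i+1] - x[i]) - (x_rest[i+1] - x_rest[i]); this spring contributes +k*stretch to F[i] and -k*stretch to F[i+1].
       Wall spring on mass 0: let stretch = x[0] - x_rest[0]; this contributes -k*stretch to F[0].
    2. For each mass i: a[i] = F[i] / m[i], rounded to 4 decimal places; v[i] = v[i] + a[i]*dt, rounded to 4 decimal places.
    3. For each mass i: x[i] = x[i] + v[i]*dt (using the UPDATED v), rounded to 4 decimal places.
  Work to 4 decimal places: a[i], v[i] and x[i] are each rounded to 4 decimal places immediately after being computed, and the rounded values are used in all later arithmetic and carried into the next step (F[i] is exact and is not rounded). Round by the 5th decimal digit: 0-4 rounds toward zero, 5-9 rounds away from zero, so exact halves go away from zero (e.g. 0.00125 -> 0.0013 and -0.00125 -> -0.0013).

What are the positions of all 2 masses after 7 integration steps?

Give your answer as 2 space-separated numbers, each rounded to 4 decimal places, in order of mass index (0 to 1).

Step 0: x=[6.0000 9.0000] v=[0.0000 0.0000]
Step 1: x=[5.9400 9.0200] v=[-0.6000 0.2000]
Step 2: x=[5.8228 9.0584] v=[-1.1720 0.3840]
Step 3: x=[5.6539 9.1121] v=[-1.6894 0.5369]
Step 4: x=[5.4411 9.1766] v=[-2.1285 0.6453]
Step 5: x=[5.1941 9.2464] v=[-2.4696 0.6982]
Step 6: x=[4.9243 9.3152] v=[-2.6980 0.6877]
Step 7: x=[4.6438 9.3762] v=[-2.8047 0.6095]

Answer: 4.6438 9.3762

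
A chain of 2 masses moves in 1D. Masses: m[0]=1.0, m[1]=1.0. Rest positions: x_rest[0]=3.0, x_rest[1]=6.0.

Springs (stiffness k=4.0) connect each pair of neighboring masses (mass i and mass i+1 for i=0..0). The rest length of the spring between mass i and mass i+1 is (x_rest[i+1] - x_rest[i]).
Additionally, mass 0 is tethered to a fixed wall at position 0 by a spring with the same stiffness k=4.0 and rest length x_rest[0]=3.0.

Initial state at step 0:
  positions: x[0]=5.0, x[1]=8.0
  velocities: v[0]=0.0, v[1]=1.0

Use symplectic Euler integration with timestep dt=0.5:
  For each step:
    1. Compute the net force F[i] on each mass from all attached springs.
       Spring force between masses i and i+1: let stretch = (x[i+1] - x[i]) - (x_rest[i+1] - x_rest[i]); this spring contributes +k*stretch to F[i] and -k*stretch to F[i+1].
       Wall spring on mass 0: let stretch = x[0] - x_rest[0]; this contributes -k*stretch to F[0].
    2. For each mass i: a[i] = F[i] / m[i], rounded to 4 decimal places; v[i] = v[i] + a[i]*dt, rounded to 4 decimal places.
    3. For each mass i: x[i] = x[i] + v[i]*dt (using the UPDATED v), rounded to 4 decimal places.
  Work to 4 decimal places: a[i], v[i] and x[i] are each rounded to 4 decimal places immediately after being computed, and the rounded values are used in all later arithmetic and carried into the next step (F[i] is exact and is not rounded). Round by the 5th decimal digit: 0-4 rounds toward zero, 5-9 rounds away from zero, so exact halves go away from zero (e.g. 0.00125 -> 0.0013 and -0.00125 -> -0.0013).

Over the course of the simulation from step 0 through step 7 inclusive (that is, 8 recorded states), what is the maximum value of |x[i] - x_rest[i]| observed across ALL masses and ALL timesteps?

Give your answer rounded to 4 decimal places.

Step 0: x=[5.0000 8.0000] v=[0.0000 1.0000]
Step 1: x=[3.0000 8.5000] v=[-4.0000 1.0000]
Step 2: x=[3.5000 6.5000] v=[1.0000 -4.0000]
Step 3: x=[3.5000 4.5000] v=[0.0000 -4.0000]
Step 4: x=[1.0000 4.5000] v=[-5.0000 0.0000]
Step 5: x=[1.0000 4.0000] v=[0.0000 -1.0000]
Step 6: x=[3.0000 3.5000] v=[4.0000 -1.0000]
Step 7: x=[2.5000 5.5000] v=[-1.0000 4.0000]
Max displacement = 2.5000

Answer: 2.5000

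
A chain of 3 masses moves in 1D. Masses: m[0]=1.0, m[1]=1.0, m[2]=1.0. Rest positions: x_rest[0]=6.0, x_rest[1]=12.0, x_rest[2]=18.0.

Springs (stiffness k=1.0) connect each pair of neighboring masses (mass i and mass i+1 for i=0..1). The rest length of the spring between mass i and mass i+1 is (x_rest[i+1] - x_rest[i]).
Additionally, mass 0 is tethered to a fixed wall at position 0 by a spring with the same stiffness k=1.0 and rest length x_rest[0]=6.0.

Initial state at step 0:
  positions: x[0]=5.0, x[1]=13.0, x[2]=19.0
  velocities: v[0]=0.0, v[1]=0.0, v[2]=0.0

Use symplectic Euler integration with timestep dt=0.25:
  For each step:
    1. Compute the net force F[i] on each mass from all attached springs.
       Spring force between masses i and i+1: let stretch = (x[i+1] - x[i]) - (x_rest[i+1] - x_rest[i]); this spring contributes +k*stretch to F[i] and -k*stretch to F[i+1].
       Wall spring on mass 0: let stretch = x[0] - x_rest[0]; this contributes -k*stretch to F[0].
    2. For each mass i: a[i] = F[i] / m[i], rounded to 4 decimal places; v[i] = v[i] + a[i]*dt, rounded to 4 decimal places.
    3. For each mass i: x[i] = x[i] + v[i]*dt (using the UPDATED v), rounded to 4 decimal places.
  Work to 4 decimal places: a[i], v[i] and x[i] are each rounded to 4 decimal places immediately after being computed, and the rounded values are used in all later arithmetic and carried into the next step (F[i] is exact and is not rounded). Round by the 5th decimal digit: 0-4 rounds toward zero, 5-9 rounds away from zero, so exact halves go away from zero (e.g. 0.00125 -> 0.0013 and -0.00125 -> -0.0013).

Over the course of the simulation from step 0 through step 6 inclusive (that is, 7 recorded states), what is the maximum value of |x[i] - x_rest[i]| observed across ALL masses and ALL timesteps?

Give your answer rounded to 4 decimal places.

Answer: 1.1759

Derivation:
Step 0: x=[5.0000 13.0000 19.0000] v=[0.0000 0.0000 0.0000]
Step 1: x=[5.1875 12.8750 19.0000] v=[0.7500 -0.5000 0.0000]
Step 2: x=[5.5313 12.6524 18.9922] v=[1.3750 -0.8906 -0.0313]
Step 3: x=[5.9744 12.3809 18.9631] v=[1.7725 -1.0859 -0.1163]
Step 4: x=[6.4445 12.1204 18.8976] v=[1.8805 -1.0420 -0.2619]
Step 5: x=[6.8666 11.9287 18.7836] v=[1.6884 -0.7667 -0.4562]
Step 6: x=[7.1759 11.8491 18.6161] v=[1.2373 -0.3185 -0.6699]
Max displacement = 1.1759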